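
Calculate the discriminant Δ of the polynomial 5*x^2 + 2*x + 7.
Δ = -136

For a quadratic a x^2 + b x + c the discriminant is Δ = b^2 - 4ac = (2)^2 - 4*(5)*(7) = 4 - (140) = -136.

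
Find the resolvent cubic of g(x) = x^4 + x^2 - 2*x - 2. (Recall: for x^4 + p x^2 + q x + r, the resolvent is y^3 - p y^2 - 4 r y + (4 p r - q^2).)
h(y) = y^3 - y^2 + 8*y - 12

Identify coefficients: p = 1, q = -2, r = -2.
Plug into h(y) = y^3 - p y^2 - 4 r y + (4 p r - q^2):
  h(y) = y^3 - (1) y^2 - 4*(-2) y + (4*(1)*(-2) - (-2)^2)
       = y^3 + (-1) y^2 + (8) y + (-12).
Simplifying: h(y) = y^3 - y^2 + 8*y - 12.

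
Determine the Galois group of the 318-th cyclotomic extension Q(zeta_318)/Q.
|Gal(Q(zeta_318)/Q)| = phi(318) = 104; group ≅ (Z/318Z)^* ≅ Z/2Z × Z/52Z

The n-th cyclotomic polynomial Φ_318(x) is the minimal polynomial of zeta_318 over Q and has degree phi(318) = 104. So Q(zeta_318) is a degree-104 Galois extension with Galois group (Z/318Z)^*. By CRT, (Z/318Z)^* ≅ (Z/2Z)^* × (Z/3Z)^* × (Z/53Z)^*. Each prime-power unit group is (Z/2Z)^* ≅ trivial group (order 1); (Z/3Z)^* ≅ Z/2Z; (Z/53Z)^* ≅ Z/52Z. Hence Gal(Q(zeta_318)/Q) ≅ Z/2Z × Z/52Z.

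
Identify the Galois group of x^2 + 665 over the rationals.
Gal(K/Q) = Z/2Z (cyclic of order 2)

x^2 + 665 is irreducible over Q since -665 is not a rational square. The splitting field Q(sqrt(-665)) has degree 2 over Q, and its unique nontrivial automorphism is sqrt(-665) ↦ -sqrt(-665). Hence Gal(Q(sqrt(-665))/Q) = Z/2Z.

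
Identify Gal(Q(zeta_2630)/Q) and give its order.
|Gal(Q(zeta_2630)/Q)| = phi(2630) = 1048; group ≅ (Z/2630Z)^* ≅ Z/4Z × Z/262Z

The n-th cyclotomic polynomial Φ_2630(x) is the minimal polynomial of zeta_2630 over Q and has degree phi(2630) = 1048. So Q(zeta_2630) is a degree-1048 Galois extension with Galois group (Z/2630Z)^*. By CRT, (Z/2630Z)^* ≅ (Z/2Z)^* × (Z/5Z)^* × (Z/263Z)^*. Each prime-power unit group is (Z/2Z)^* ≅ trivial group (order 1); (Z/5Z)^* ≅ Z/4Z; (Z/263Z)^* ≅ Z/262Z. Hence Gal(Q(zeta_2630)/Q) ≅ Z/4Z × Z/262Z.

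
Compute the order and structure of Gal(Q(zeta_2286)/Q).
|Gal(Q(zeta_2286)/Q)| = phi(2286) = 756; group ≅ (Z/2286Z)^* ≅ Z/6Z × Z/126Z

The n-th cyclotomic polynomial Φ_2286(x) is the minimal polynomial of zeta_2286 over Q and has degree phi(2286) = 756. So Q(zeta_2286) is a degree-756 Galois extension with Galois group (Z/2286Z)^*. By CRT, (Z/2286Z)^* ≅ (Z/2Z)^* × (Z/9Z)^* × (Z/127Z)^*. Each prime-power unit group is (Z/2Z)^* ≅ trivial group (order 1); (Z/9Z)^* ≅ Z/6Z; (Z/127Z)^* ≅ Z/126Z. Hence Gal(Q(zeta_2286)/Q) ≅ Z/6Z × Z/126Z.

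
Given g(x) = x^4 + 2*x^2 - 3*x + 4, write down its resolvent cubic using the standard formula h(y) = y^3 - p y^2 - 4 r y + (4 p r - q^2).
h(y) = y^3 - 2*y^2 - 16*y + 23

Identify coefficients: p = 2, q = -3, r = 4.
Plug into h(y) = y^3 - p y^2 - 4 r y + (4 p r - q^2):
  h(y) = y^3 - (2) y^2 - 4*(4) y + (4*(2)*(4) - (-3)^2)
       = y^3 + (-2) y^2 + (-16) y + (23).
Simplifying: h(y) = y^3 - 2*y^2 - 16*y + 23.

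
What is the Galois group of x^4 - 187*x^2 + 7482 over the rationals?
Gal(K/Q) = V_4 (Klein four-group, Z/2Z × Z/2Z)

f factors as (x^2 - 58)(x^2 - 129), so the splitting field is K = Q(sqrt(58), sqrt(129)). The elements 58, 129, 7482 are all non-squares in Q, so sqrt(58) and sqrt(129) generate independent quadratic extensions. Thus [K:Q] = 4 and Gal(K/Q) is generated by the two order-2 automorphisms sqrt(58) ↦ -sqrt(58) and sqrt(129) ↦ -sqrt(129), giving V_4.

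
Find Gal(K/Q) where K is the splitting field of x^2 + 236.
Gal(K/Q) = Z/2Z (cyclic of order 2)

x^2 + 236 is irreducible over Q since -236 is not a rational square. The splitting field Q(sqrt(-236)) has degree 2 over Q, and its unique nontrivial automorphism is sqrt(-236) ↦ -sqrt(-236). Hence Gal(Q(sqrt(-236))/Q) = Z/2Z.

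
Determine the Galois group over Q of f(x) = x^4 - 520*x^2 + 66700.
Gal(K/Q) = V_4 (Klein four-group, Z/2Z × Z/2Z)

f factors as (x^2 - 230)(x^2 - 290), so the splitting field is K = Q(sqrt(230), sqrt(290)). The elements 230, 290, 66700 are all non-squares in Q, so sqrt(230) and sqrt(290) generate independent quadratic extensions. Thus [K:Q] = 4 and Gal(K/Q) is generated by the two order-2 automorphisms sqrt(230) ↦ -sqrt(230) and sqrt(290) ↦ -sqrt(290), giving V_4.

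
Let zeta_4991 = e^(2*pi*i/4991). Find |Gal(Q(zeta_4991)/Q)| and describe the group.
|Gal(Q(zeta_4991)/Q)| = phi(4991) = 3960; group ≅ (Z/4991Z)^* ≅ Z/6Z × Z/22Z × Z/30Z

The n-th cyclotomic polynomial Φ_4991(x) is the minimal polynomial of zeta_4991 over Q and has degree phi(4991) = 3960. So Q(zeta_4991) is a degree-3960 Galois extension with Galois group (Z/4991Z)^*. By CRT, (Z/4991Z)^* ≅ (Z/7Z)^* × (Z/23Z)^* × (Z/31Z)^*. Each prime-power unit group is (Z/7Z)^* ≅ Z/6Z; (Z/23Z)^* ≅ Z/22Z; (Z/31Z)^* ≅ Z/30Z. Hence Gal(Q(zeta_4991)/Q) ≅ Z/6Z × Z/22Z × Z/30Z.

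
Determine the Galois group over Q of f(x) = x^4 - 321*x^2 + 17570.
Gal(K/Q) = V_4 (Klein four-group, Z/2Z × Z/2Z)

f factors as (x^2 - 70)(x^2 - 251), so the splitting field is K = Q(sqrt(70), sqrt(251)). The elements 70, 251, 17570 are all non-squares in Q, so sqrt(70) and sqrt(251) generate independent quadratic extensions. Thus [K:Q] = 4 and Gal(K/Q) is generated by the two order-2 automorphisms sqrt(70) ↦ -sqrt(70) and sqrt(251) ↦ -sqrt(251), giving V_4.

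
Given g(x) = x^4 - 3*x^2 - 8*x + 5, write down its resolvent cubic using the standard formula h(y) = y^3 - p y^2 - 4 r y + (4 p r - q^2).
h(y) = y^3 + 3*y^2 - 20*y - 124

Identify coefficients: p = -3, q = -8, r = 5.
Plug into h(y) = y^3 - p y^2 - 4 r y + (4 p r - q^2):
  h(y) = y^3 - (-3) y^2 - 4*(5) y + (4*(-3)*(5) - (-8)^2)
       = y^3 + (3) y^2 + (-20) y + (-124).
Simplifying: h(y) = y^3 + 3*y^2 - 20*y - 124.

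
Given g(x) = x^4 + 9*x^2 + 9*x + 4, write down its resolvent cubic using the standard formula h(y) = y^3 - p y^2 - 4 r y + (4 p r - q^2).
h(y) = y^3 - 9*y^2 - 16*y + 63

Identify coefficients: p = 9, q = 9, r = 4.
Plug into h(y) = y^3 - p y^2 - 4 r y + (4 p r - q^2):
  h(y) = y^3 - (9) y^2 - 4*(4) y + (4*(9)*(4) - (9)^2)
       = y^3 + (-9) y^2 + (-16) y + (63).
Simplifying: h(y) = y^3 - 9*y^2 - 16*y + 63.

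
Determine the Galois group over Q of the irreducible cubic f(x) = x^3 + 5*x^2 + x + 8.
Gal(K/Q) = S_3 (symmetric group of order 6)

Compute the discriminant of x^3 + (5)*x^2 + (1)*x + (8): Δ = -4987. Since Δ is not a rational square, the Galois group is not contained in A_3; it must be the full S_3 (irreducibility of the cubic rules out anything smaller).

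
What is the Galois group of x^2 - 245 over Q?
Gal(K/Q) = Z/2Z (cyclic of order 2)

x^2 - 245 is irreducible over Q since 245 is not a rational square. The splitting field Q(sqrt(245)) has degree 2 over Q, and its unique nontrivial automorphism is sqrt(245) ↦ -sqrt(245). Hence Gal(Q(sqrt(245))/Q) = Z/2Z.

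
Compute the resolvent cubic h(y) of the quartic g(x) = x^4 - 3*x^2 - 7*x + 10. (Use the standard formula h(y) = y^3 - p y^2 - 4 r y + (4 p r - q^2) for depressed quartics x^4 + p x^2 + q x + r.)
h(y) = y^3 + 3*y^2 - 40*y - 169

Identify coefficients: p = -3, q = -7, r = 10.
Plug into h(y) = y^3 - p y^2 - 4 r y + (4 p r - q^2):
  h(y) = y^3 - (-3) y^2 - 4*(10) y + (4*(-3)*(10) - (-7)^2)
       = y^3 + (3) y^2 + (-40) y + (-169).
Simplifying: h(y) = y^3 + 3*y^2 - 40*y - 169.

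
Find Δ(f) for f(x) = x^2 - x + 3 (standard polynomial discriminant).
Δ = -11

For a quadratic a x^2 + b x + c the discriminant is Δ = b^2 - 4ac = (-1)^2 - 4*(1)*(3) = 1 - (12) = -11.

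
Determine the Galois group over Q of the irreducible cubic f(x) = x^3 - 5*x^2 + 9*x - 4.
Gal(K/Q) = S_3 (symmetric group of order 6)

Compute the discriminant of x^3 + (-5)*x^2 + (9)*x + (-4): Δ = -83. Since Δ is not a rational square, the Galois group is not contained in A_3; it must be the full S_3 (irreducibility of the cubic rules out anything smaller).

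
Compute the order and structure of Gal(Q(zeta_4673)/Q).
|Gal(Q(zeta_4673)/Q)| = phi(4673) = 4672; group ≅ (Z/4673Z)^* ≅ Z/4672Z

The n-th cyclotomic polynomial Φ_4673(x) is the minimal polynomial of zeta_4673 over Q and has degree phi(4673) = 4672. So Q(zeta_4673) is a degree-4672 Galois extension with Galois group (Z/4673Z)^*. (Z/4673Z)^* is cyclic since 4673 is an odd prime power (or 4). Hence Gal(Q(zeta_4673)/Q) ≅ Z/4672Z.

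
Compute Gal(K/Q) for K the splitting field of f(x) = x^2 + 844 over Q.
Gal(K/Q) = Z/2Z (cyclic of order 2)

x^2 + 844 is irreducible over Q since -844 is not a rational square. The splitting field Q(sqrt(-844)) has degree 2 over Q, and its unique nontrivial automorphism is sqrt(-844) ↦ -sqrt(-844). Hence Gal(Q(sqrt(-844))/Q) = Z/2Z.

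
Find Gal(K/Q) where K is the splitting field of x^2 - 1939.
Gal(K/Q) = Z/2Z (cyclic of order 2)

x^2 - 1939 is irreducible over Q since 1939 is not a rational square. The splitting field Q(sqrt(1939)) has degree 2 over Q, and its unique nontrivial automorphism is sqrt(1939) ↦ -sqrt(1939). Hence Gal(Q(sqrt(1939))/Q) = Z/2Z.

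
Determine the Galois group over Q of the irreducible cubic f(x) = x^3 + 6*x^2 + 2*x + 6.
Gal(K/Q) = S_3 (symmetric group of order 6)

Compute the discriminant of x^3 + (6)*x^2 + (2)*x + (6): Δ = -4748. Since Δ is not a rational square, the Galois group is not contained in A_3; it must be the full S_3 (irreducibility of the cubic rules out anything smaller).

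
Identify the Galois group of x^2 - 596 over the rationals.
Gal(K/Q) = Z/2Z (cyclic of order 2)

x^2 - 596 is irreducible over Q since 596 is not a rational square. The splitting field Q(sqrt(596)) has degree 2 over Q, and its unique nontrivial automorphism is sqrt(596) ↦ -sqrt(596). Hence Gal(Q(sqrt(596))/Q) = Z/2Z.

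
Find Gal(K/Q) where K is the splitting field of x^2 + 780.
Gal(K/Q) = Z/2Z (cyclic of order 2)

x^2 + 780 is irreducible over Q since -780 is not a rational square. The splitting field Q(sqrt(-780)) has degree 2 over Q, and its unique nontrivial automorphism is sqrt(-780) ↦ -sqrt(-780). Hence Gal(Q(sqrt(-780))/Q) = Z/2Z.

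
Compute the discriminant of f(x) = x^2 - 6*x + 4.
Δ = 20

For a quadratic a x^2 + b x + c the discriminant is Δ = b^2 - 4ac = (-6)^2 - 4*(1)*(4) = 36 - (16) = 20.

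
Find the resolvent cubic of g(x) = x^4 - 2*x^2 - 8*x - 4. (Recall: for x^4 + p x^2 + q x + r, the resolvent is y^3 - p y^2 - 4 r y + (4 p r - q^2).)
h(y) = y^3 + 2*y^2 + 16*y - 32

Identify coefficients: p = -2, q = -8, r = -4.
Plug into h(y) = y^3 - p y^2 - 4 r y + (4 p r - q^2):
  h(y) = y^3 - (-2) y^2 - 4*(-4) y + (4*(-2)*(-4) - (-8)^2)
       = y^3 + (2) y^2 + (16) y + (-32).
Simplifying: h(y) = y^3 + 2*y^2 + 16*y - 32.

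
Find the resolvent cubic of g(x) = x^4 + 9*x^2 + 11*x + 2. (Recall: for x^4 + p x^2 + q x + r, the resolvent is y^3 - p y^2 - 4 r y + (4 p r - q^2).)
h(y) = y^3 - 9*y^2 - 8*y - 49

Identify coefficients: p = 9, q = 11, r = 2.
Plug into h(y) = y^3 - p y^2 - 4 r y + (4 p r - q^2):
  h(y) = y^3 - (9) y^2 - 4*(2) y + (4*(9)*(2) - (11)^2)
       = y^3 + (-9) y^2 + (-8) y + (-49).
Simplifying: h(y) = y^3 - 9*y^2 - 8*y - 49.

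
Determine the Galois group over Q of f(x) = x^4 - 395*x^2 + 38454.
Gal(K/Q) = V_4 (Klein four-group, Z/2Z × Z/2Z)

f factors as (x^2 - 221)(x^2 - 174), so the splitting field is K = Q(sqrt(221), sqrt(174)). The elements 221, 174, 38454 are all non-squares in Q, so sqrt(221) and sqrt(174) generate independent quadratic extensions. Thus [K:Q] = 4 and Gal(K/Q) is generated by the two order-2 automorphisms sqrt(221) ↦ -sqrt(221) and sqrt(174) ↦ -sqrt(174), giving V_4.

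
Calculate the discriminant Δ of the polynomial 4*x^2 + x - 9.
Δ = 145

For a quadratic a x^2 + b x + c the discriminant is Δ = b^2 - 4ac = (1)^2 - 4*(4)*(-9) = 1 - (-144) = 145.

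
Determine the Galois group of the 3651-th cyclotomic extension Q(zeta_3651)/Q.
|Gal(Q(zeta_3651)/Q)| = phi(3651) = 2432; group ≅ (Z/3651Z)^* ≅ Z/2Z × Z/1216Z

The n-th cyclotomic polynomial Φ_3651(x) is the minimal polynomial of zeta_3651 over Q and has degree phi(3651) = 2432. So Q(zeta_3651) is a degree-2432 Galois extension with Galois group (Z/3651Z)^*. By CRT, (Z/3651Z)^* ≅ (Z/3Z)^* × (Z/1217Z)^*. Each prime-power unit group is (Z/3Z)^* ≅ Z/2Z; (Z/1217Z)^* ≅ Z/1216Z. Hence Gal(Q(zeta_3651)/Q) ≅ Z/2Z × Z/1216Z.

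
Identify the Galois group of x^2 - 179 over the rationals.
Gal(K/Q) = Z/2Z (cyclic of order 2)

x^2 - 179 is irreducible over Q since 179 is not a rational square. The splitting field Q(sqrt(179)) has degree 2 over Q, and its unique nontrivial automorphism is sqrt(179) ↦ -sqrt(179). Hence Gal(Q(sqrt(179))/Q) = Z/2Z.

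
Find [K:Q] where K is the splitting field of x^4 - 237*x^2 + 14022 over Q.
[K:Q] = 4

f factors as (x^2 - 123)(x^2 - 114); the splitting field is K = Q(sqrt(123), sqrt(114)). Since 123, 114, and 14022 are all non-squares in Q, the three subfields Q(sqrt(123)), Q(sqrt(114)), Q(sqrt(14022)) are distinct degree-2 extensions, so [K:Q] = 4 (Klein four Galois group).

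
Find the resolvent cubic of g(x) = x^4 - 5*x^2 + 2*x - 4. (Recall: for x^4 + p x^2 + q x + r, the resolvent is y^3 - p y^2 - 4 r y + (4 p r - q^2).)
h(y) = y^3 + 5*y^2 + 16*y + 76

Identify coefficients: p = -5, q = 2, r = -4.
Plug into h(y) = y^3 - p y^2 - 4 r y + (4 p r - q^2):
  h(y) = y^3 - (-5) y^2 - 4*(-4) y + (4*(-5)*(-4) - (2)^2)
       = y^3 + (5) y^2 + (16) y + (76).
Simplifying: h(y) = y^3 + 5*y^2 + 16*y + 76.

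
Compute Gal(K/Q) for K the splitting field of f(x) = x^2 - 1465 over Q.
Gal(K/Q) = Z/2Z (cyclic of order 2)

x^2 - 1465 is irreducible over Q since 1465 is not a rational square. The splitting field Q(sqrt(1465)) has degree 2 over Q, and its unique nontrivial automorphism is sqrt(1465) ↦ -sqrt(1465). Hence Gal(Q(sqrt(1465))/Q) = Z/2Z.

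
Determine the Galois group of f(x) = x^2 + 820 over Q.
Gal(K/Q) = Z/2Z (cyclic of order 2)

x^2 + 820 is irreducible over Q since -820 is not a rational square. The splitting field Q(sqrt(-820)) has degree 2 over Q, and its unique nontrivial automorphism is sqrt(-820) ↦ -sqrt(-820). Hence Gal(Q(sqrt(-820))/Q) = Z/2Z.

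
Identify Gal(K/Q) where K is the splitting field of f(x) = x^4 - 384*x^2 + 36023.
Gal(K/Q) = V_4 (Klein four-group, Z/2Z × Z/2Z)

f factors as (x^2 - 163)(x^2 - 221), so the splitting field is K = Q(sqrt(163), sqrt(221)). The elements 163, 221, 36023 are all non-squares in Q, so sqrt(163) and sqrt(221) generate independent quadratic extensions. Thus [K:Q] = 4 and Gal(K/Q) is generated by the two order-2 automorphisms sqrt(163) ↦ -sqrt(163) and sqrt(221) ↦ -sqrt(221), giving V_4.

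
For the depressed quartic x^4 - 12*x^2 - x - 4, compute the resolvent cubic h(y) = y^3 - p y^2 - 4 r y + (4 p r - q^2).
h(y) = y^3 + 12*y^2 + 16*y + 191

Identify coefficients: p = -12, q = -1, r = -4.
Plug into h(y) = y^3 - p y^2 - 4 r y + (4 p r - q^2):
  h(y) = y^3 - (-12) y^2 - 4*(-4) y + (4*(-12)*(-4) - (-1)^2)
       = y^3 + (12) y^2 + (16) y + (191).
Simplifying: h(y) = y^3 + 12*y^2 + 16*y + 191.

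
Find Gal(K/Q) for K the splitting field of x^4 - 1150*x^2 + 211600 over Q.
Gal(K/Q) = Z/2Z (cyclic of order 2)

f factors as (x^2 - 230)(x^2 - 920), so the splitting field is K = Q(sqrt(230), sqrt(920)). The squarefree part of 230 is 230 and the squarefree part of 920 is also 230, so sqrt(230) and sqrt(920) are both rational multiples of sqrt(230). Hence Q(sqrt(230)) = Q(sqrt(920)) = Q(sqrt(230)), and the splitting field collapses to a single degree-2 extension with Galois group Z/2Z.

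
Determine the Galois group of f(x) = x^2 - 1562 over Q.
Gal(K/Q) = Z/2Z (cyclic of order 2)

x^2 - 1562 is irreducible over Q since 1562 is not a rational square. The splitting field Q(sqrt(1562)) has degree 2 over Q, and its unique nontrivial automorphism is sqrt(1562) ↦ -sqrt(1562). Hence Gal(Q(sqrt(1562))/Q) = Z/2Z.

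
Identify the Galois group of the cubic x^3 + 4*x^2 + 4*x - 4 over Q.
Gal(K/Q) = S_3 (symmetric group of order 6)

Compute the discriminant of x^3 + (4)*x^2 + (4)*x + (-4): Δ = -560. Since Δ is not a rational square, the Galois group is not contained in A_3; it must be the full S_3 (irreducibility of the cubic rules out anything smaller).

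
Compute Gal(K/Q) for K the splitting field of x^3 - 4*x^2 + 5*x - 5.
Gal(K/Q) = S_3 (symmetric group of order 6)

Compute the discriminant of x^3 + (-4)*x^2 + (5)*x + (-5): Δ = -255. Since Δ is not a rational square, the Galois group is not contained in A_3; it must be the full S_3 (irreducibility of the cubic rules out anything smaller).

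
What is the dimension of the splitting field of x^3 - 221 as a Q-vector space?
[K:Q] = 6

x^3 - 221 has one real root r = 221^(1/3) and two complex roots r*zeta_3, r*zeta_3^2 where zeta_3 = e^(2*pi*i/3). The splitting field is Q(r, zeta_3). [Q(r):Q] = 3 and [Q(zeta_3):Q] = 2 with gcd = 1, so [Q(r, zeta_3):Q] = 3 * 2 = 6.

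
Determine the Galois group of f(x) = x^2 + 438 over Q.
Gal(K/Q) = Z/2Z (cyclic of order 2)

x^2 + 438 is irreducible over Q since -438 is not a rational square. The splitting field Q(sqrt(-438)) has degree 2 over Q, and its unique nontrivial automorphism is sqrt(-438) ↦ -sqrt(-438). Hence Gal(Q(sqrt(-438))/Q) = Z/2Z.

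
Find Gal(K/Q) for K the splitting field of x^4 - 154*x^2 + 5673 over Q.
Gal(K/Q) = V_4 (Klein four-group, Z/2Z × Z/2Z)

f factors as (x^2 - 93)(x^2 - 61), so the splitting field is K = Q(sqrt(93), sqrt(61)). The elements 93, 61, 5673 are all non-squares in Q, so sqrt(93) and sqrt(61) generate independent quadratic extensions. Thus [K:Q] = 4 and Gal(K/Q) is generated by the two order-2 automorphisms sqrt(93) ↦ -sqrt(93) and sqrt(61) ↦ -sqrt(61), giving V_4.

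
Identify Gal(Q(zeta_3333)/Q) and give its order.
|Gal(Q(zeta_3333)/Q)| = phi(3333) = 2000; group ≅ (Z/3333Z)^* ≅ Z/2Z × Z/10Z × Z/100Z

The n-th cyclotomic polynomial Φ_3333(x) is the minimal polynomial of zeta_3333 over Q and has degree phi(3333) = 2000. So Q(zeta_3333) is a degree-2000 Galois extension with Galois group (Z/3333Z)^*. By CRT, (Z/3333Z)^* ≅ (Z/3Z)^* × (Z/11Z)^* × (Z/101Z)^*. Each prime-power unit group is (Z/3Z)^* ≅ Z/2Z; (Z/11Z)^* ≅ Z/10Z; (Z/101Z)^* ≅ Z/100Z. Hence Gal(Q(zeta_3333)/Q) ≅ Z/2Z × Z/10Z × Z/100Z.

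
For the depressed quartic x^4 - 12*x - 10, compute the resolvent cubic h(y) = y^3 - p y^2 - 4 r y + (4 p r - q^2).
h(y) = y^3 + 40*y - 144

Identify coefficients: p = 0, q = -12, r = -10.
Plug into h(y) = y^3 - p y^2 - 4 r y + (4 p r - q^2):
  h(y) = y^3 - (0) y^2 - 4*(-10) y + (4*(0)*(-10) - (-12)^2)
       = y^3 + (0) y^2 + (40) y + (-144).
Simplifying: h(y) = y^3 + 40*y - 144.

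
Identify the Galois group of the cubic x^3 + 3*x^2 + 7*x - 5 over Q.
Gal(K/Q) = S_3 (symmetric group of order 6)

Compute the discriminant of x^3 + (3)*x^2 + (7)*x + (-5): Δ = -2956. Since Δ is not a rational square, the Galois group is not contained in A_3; it must be the full S_3 (irreducibility of the cubic rules out anything smaller).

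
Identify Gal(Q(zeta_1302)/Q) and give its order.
|Gal(Q(zeta_1302)/Q)| = phi(1302) = 360; group ≅ (Z/1302Z)^* ≅ Z/2Z × Z/6Z × Z/30Z

The n-th cyclotomic polynomial Φ_1302(x) is the minimal polynomial of zeta_1302 over Q and has degree phi(1302) = 360. So Q(zeta_1302) is a degree-360 Galois extension with Galois group (Z/1302Z)^*. By CRT, (Z/1302Z)^* ≅ (Z/2Z)^* × (Z/3Z)^* × (Z/7Z)^* × (Z/31Z)^*. Each prime-power unit group is (Z/2Z)^* ≅ trivial group (order 1); (Z/3Z)^* ≅ Z/2Z; (Z/7Z)^* ≅ Z/6Z; (Z/31Z)^* ≅ Z/30Z. Hence Gal(Q(zeta_1302)/Q) ≅ Z/2Z × Z/6Z × Z/30Z.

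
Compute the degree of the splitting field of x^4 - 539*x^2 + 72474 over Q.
[K:Q] = 4

f factors as (x^2 - 282)(x^2 - 257); the splitting field is K = Q(sqrt(282), sqrt(257)). Since 282, 257, and 72474 are all non-squares in Q, the three subfields Q(sqrt(282)), Q(sqrt(257)), Q(sqrt(72474)) are distinct degree-2 extensions, so [K:Q] = 4 (Klein four Galois group).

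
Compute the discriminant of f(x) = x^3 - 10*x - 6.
Δ = 3028

For a depressed cubic x^3 + p x + q the discriminant is Δ = -4 p^3 - 27 q^2 = -4*(-10)^3 - 27*(-6)^2 = 4000 - 972 = 3028.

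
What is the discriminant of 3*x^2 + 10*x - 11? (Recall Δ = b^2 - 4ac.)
Δ = 232

For a quadratic a x^2 + b x + c the discriminant is Δ = b^2 - 4ac = (10)^2 - 4*(3)*(-11) = 100 - (-132) = 232.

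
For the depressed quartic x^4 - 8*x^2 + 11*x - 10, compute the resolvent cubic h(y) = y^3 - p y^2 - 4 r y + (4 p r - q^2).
h(y) = y^3 + 8*y^2 + 40*y + 199

Identify coefficients: p = -8, q = 11, r = -10.
Plug into h(y) = y^3 - p y^2 - 4 r y + (4 p r - q^2):
  h(y) = y^3 - (-8) y^2 - 4*(-10) y + (4*(-8)*(-10) - (11)^2)
       = y^3 + (8) y^2 + (40) y + (199).
Simplifying: h(y) = y^3 + 8*y^2 + 40*y + 199.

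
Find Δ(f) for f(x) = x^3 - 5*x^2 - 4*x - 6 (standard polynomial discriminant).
Δ = -5476

For x^3 + a x^2 + b x + c the discriminant is Δ = 18 a b c - 4 a^3 c + a^2 b^2 - 4 b^3 - 27 c^2.
Plug a = -5, b = -4, c = -6:
  18*(-5)*(-4)*(-6) - 4*(-5)^3*(-6) + (-5)^2*(-4)^2 - 4*(-4)^3 - 27*(-6)^2
  = -2160 + (-3000) + 400 + (256) + (-972)
  = -5476.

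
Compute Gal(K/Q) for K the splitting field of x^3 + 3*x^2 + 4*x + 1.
Gal(K/Q) = S_3 (symmetric group of order 6)

Compute the discriminant of x^3 + (3)*x^2 + (4)*x + (1): Δ = -31. Since Δ is not a rational square, the Galois group is not contained in A_3; it must be the full S_3 (irreducibility of the cubic rules out anything smaller).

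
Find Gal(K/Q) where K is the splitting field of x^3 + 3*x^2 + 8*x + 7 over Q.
Gal(K/Q) = S_3 (symmetric group of order 6)

Compute the discriminant of x^3 + (3)*x^2 + (8)*x + (7): Δ = -527. Since Δ is not a rational square, the Galois group is not contained in A_3; it must be the full S_3 (irreducibility of the cubic rules out anything smaller).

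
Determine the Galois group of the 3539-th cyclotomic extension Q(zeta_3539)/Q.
|Gal(Q(zeta_3539)/Q)| = phi(3539) = 3538; group ≅ (Z/3539Z)^* ≅ Z/3538Z

The n-th cyclotomic polynomial Φ_3539(x) is the minimal polynomial of zeta_3539 over Q and has degree phi(3539) = 3538. So Q(zeta_3539) is a degree-3538 Galois extension with Galois group (Z/3539Z)^*. (Z/3539Z)^* is cyclic since 3539 is an odd prime power (or 4). Hence Gal(Q(zeta_3539)/Q) ≅ Z/3538Z.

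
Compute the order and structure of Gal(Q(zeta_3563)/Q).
|Gal(Q(zeta_3563)/Q)| = phi(3563) = 3048; group ≅ (Z/3563Z)^* ≅ Z/6Z × Z/508Z

The n-th cyclotomic polynomial Φ_3563(x) is the minimal polynomial of zeta_3563 over Q and has degree phi(3563) = 3048. So Q(zeta_3563) is a degree-3048 Galois extension with Galois group (Z/3563Z)^*. By CRT, (Z/3563Z)^* ≅ (Z/7Z)^* × (Z/509Z)^*. Each prime-power unit group is (Z/7Z)^* ≅ Z/6Z; (Z/509Z)^* ≅ Z/508Z. Hence Gal(Q(zeta_3563)/Q) ≅ Z/6Z × Z/508Z.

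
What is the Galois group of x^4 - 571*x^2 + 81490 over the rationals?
Gal(K/Q) = V_4 (Klein four-group, Z/2Z × Z/2Z)

f factors as (x^2 - 281)(x^2 - 290), so the splitting field is K = Q(sqrt(281), sqrt(290)). The elements 281, 290, 81490 are all non-squares in Q, so sqrt(281) and sqrt(290) generate independent quadratic extensions. Thus [K:Q] = 4 and Gal(K/Q) is generated by the two order-2 automorphisms sqrt(281) ↦ -sqrt(281) and sqrt(290) ↦ -sqrt(290), giving V_4.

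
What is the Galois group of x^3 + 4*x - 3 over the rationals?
Gal(K/Q) = S_3 (symmetric group of order 6)

Compute the discriminant of x^3 + (0)*x^2 + (4)*x + (-3): Δ = -499. Since Δ is not a rational square, the Galois group is not contained in A_3; it must be the full S_3 (irreducibility of the cubic rules out anything smaller).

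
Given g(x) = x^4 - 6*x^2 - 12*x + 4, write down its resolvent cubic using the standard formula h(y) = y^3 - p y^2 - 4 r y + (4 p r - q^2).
h(y) = y^3 + 6*y^2 - 16*y - 240

Identify coefficients: p = -6, q = -12, r = 4.
Plug into h(y) = y^3 - p y^2 - 4 r y + (4 p r - q^2):
  h(y) = y^3 - (-6) y^2 - 4*(4) y + (4*(-6)*(4) - (-12)^2)
       = y^3 + (6) y^2 + (-16) y + (-240).
Simplifying: h(y) = y^3 + 6*y^2 - 16*y - 240.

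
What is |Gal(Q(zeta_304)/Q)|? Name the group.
|Gal(Q(zeta_304)/Q)| = phi(304) = 144; group ≅ (Z/304Z)^* ≅ Z/2Z × Z/4Z × Z/18Z

The n-th cyclotomic polynomial Φ_304(x) is the minimal polynomial of zeta_304 over Q and has degree phi(304) = 144. So Q(zeta_304) is a degree-144 Galois extension with Galois group (Z/304Z)^*. By CRT, (Z/304Z)^* ≅ (Z/16Z)^* × (Z/19Z)^*. Each prime-power unit group is (Z/16Z)^* ≅ Z/2Z × Z/4Z; (Z/19Z)^* ≅ Z/18Z. Hence Gal(Q(zeta_304)/Q) ≅ Z/2Z × Z/4Z × Z/18Z.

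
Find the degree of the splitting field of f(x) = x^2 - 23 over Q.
[K:Q] = 2

The polynomial x^2 - 23 is irreducible over Q since 23 is not a perfect square. Its splitting field is Q(sqrt(23)), which has degree 2 over Q.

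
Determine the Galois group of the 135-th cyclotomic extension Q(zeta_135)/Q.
|Gal(Q(zeta_135)/Q)| = phi(135) = 72; group ≅ (Z/135Z)^* ≅ Z/4Z × Z/18Z

The n-th cyclotomic polynomial Φ_135(x) is the minimal polynomial of zeta_135 over Q and has degree phi(135) = 72. So Q(zeta_135) is a degree-72 Galois extension with Galois group (Z/135Z)^*. By CRT, (Z/135Z)^* ≅ (Z/27Z)^* × (Z/5Z)^*. Each prime-power unit group is (Z/27Z)^* ≅ Z/18Z; (Z/5Z)^* ≅ Z/4Z. Hence Gal(Q(zeta_135)/Q) ≅ Z/4Z × Z/18Z.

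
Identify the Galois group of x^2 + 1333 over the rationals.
Gal(K/Q) = Z/2Z (cyclic of order 2)

x^2 + 1333 is irreducible over Q since -1333 is not a rational square. The splitting field Q(sqrt(-1333)) has degree 2 over Q, and its unique nontrivial automorphism is sqrt(-1333) ↦ -sqrt(-1333). Hence Gal(Q(sqrt(-1333))/Q) = Z/2Z.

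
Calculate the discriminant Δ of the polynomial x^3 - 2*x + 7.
Δ = -1291

For x^3 + a x^2 + b x + c the discriminant is Δ = 18 a b c - 4 a^3 c + a^2 b^2 - 4 b^3 - 27 c^2.
Plug a = 0, b = -2, c = 7:
  18*(0)*(-2)*(7) - 4*(0)^3*(7) + (0)^2*(-2)^2 - 4*(-2)^3 - 27*(7)^2
  = 0 + (0) + 0 + (32) + (-1323)
  = -1291.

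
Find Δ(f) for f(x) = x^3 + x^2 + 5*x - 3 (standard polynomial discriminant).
Δ = -976

For x^3 + a x^2 + b x + c the discriminant is Δ = 18 a b c - 4 a^3 c + a^2 b^2 - 4 b^3 - 27 c^2.
Plug a = 1, b = 5, c = -3:
  18*(1)*(5)*(-3) - 4*(1)^3*(-3) + (1)^2*(5)^2 - 4*(5)^3 - 27*(-3)^2
  = -270 + (12) + 25 + (-500) + (-243)
  = -976.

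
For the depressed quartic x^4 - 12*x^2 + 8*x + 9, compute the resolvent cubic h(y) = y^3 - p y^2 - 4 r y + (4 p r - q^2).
h(y) = y^3 + 12*y^2 - 36*y - 496

Identify coefficients: p = -12, q = 8, r = 9.
Plug into h(y) = y^3 - p y^2 - 4 r y + (4 p r - q^2):
  h(y) = y^3 - (-12) y^2 - 4*(9) y + (4*(-12)*(9) - (8)^2)
       = y^3 + (12) y^2 + (-36) y + (-496).
Simplifying: h(y) = y^3 + 12*y^2 - 36*y - 496.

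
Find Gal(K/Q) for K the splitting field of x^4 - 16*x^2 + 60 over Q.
Gal(K/Q) = V_4 (Klein four-group, Z/2Z × Z/2Z)

f factors as (x^2 - 10)(x^2 - 6), so the splitting field is K = Q(sqrt(10), sqrt(6)). The elements 10, 6, 60 are all non-squares in Q, so sqrt(10) and sqrt(6) generate independent quadratic extensions. Thus [K:Q] = 4 and Gal(K/Q) is generated by the two order-2 automorphisms sqrt(10) ↦ -sqrt(10) and sqrt(6) ↦ -sqrt(6), giving V_4.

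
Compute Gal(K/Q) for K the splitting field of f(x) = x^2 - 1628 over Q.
Gal(K/Q) = Z/2Z (cyclic of order 2)

x^2 - 1628 is irreducible over Q since 1628 is not a rational square. The splitting field Q(sqrt(1628)) has degree 2 over Q, and its unique nontrivial automorphism is sqrt(1628) ↦ -sqrt(1628). Hence Gal(Q(sqrt(1628))/Q) = Z/2Z.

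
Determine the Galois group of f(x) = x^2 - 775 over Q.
Gal(K/Q) = Z/2Z (cyclic of order 2)

x^2 - 775 is irreducible over Q since 775 is not a rational square. The splitting field Q(sqrt(775)) has degree 2 over Q, and its unique nontrivial automorphism is sqrt(775) ↦ -sqrt(775). Hence Gal(Q(sqrt(775))/Q) = Z/2Z.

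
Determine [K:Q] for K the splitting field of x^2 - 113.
[K:Q] = 2

The polynomial x^2 - 113 is irreducible over Q since 113 is not a perfect square. Its splitting field is Q(sqrt(113)), which has degree 2 over Q.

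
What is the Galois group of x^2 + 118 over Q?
Gal(K/Q) = Z/2Z (cyclic of order 2)

x^2 + 118 is irreducible over Q since -118 is not a rational square. The splitting field Q(sqrt(-118)) has degree 2 over Q, and its unique nontrivial automorphism is sqrt(-118) ↦ -sqrt(-118). Hence Gal(Q(sqrt(-118))/Q) = Z/2Z.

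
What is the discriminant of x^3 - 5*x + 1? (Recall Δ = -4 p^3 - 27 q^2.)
Δ = 473

For a depressed cubic x^3 + p x + q the discriminant is Δ = -4 p^3 - 27 q^2 = -4*(-5)^3 - 27*(1)^2 = 500 - 27 = 473.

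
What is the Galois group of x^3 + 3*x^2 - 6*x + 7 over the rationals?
Gal(K/Q) = S_3 (symmetric group of order 6)

Compute the discriminant of x^3 + (3)*x^2 + (-6)*x + (7): Δ = -3159. Since Δ is not a rational square, the Galois group is not contained in A_3; it must be the full S_3 (irreducibility of the cubic rules out anything smaller).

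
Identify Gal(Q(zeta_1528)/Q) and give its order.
|Gal(Q(zeta_1528)/Q)| = phi(1528) = 760; group ≅ (Z/1528Z)^* ≅ Z/2Z × Z/2Z × Z/190Z

The n-th cyclotomic polynomial Φ_1528(x) is the minimal polynomial of zeta_1528 over Q and has degree phi(1528) = 760. So Q(zeta_1528) is a degree-760 Galois extension with Galois group (Z/1528Z)^*. By CRT, (Z/1528Z)^* ≅ (Z/8Z)^* × (Z/191Z)^*. Each prime-power unit group is (Z/8Z)^* ≅ Z/2Z × Z/2Z; (Z/191Z)^* ≅ Z/190Z. Hence Gal(Q(zeta_1528)/Q) ≅ Z/2Z × Z/2Z × Z/190Z.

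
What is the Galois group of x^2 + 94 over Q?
Gal(K/Q) = Z/2Z (cyclic of order 2)

x^2 + 94 is irreducible over Q since -94 is not a rational square. The splitting field Q(sqrt(-94)) has degree 2 over Q, and its unique nontrivial automorphism is sqrt(-94) ↦ -sqrt(-94). Hence Gal(Q(sqrt(-94))/Q) = Z/2Z.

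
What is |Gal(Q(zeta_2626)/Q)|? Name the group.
|Gal(Q(zeta_2626)/Q)| = phi(2626) = 1200; group ≅ (Z/2626Z)^* ≅ Z/12Z × Z/100Z

The n-th cyclotomic polynomial Φ_2626(x) is the minimal polynomial of zeta_2626 over Q and has degree phi(2626) = 1200. So Q(zeta_2626) is a degree-1200 Galois extension with Galois group (Z/2626Z)^*. By CRT, (Z/2626Z)^* ≅ (Z/2Z)^* × (Z/13Z)^* × (Z/101Z)^*. Each prime-power unit group is (Z/2Z)^* ≅ trivial group (order 1); (Z/13Z)^* ≅ Z/12Z; (Z/101Z)^* ≅ Z/100Z. Hence Gal(Q(zeta_2626)/Q) ≅ Z/12Z × Z/100Z.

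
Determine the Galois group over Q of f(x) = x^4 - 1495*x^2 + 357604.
Gal(K/Q) = Z/2Z (cyclic of order 2)

f factors as (x^2 - 1196)(x^2 - 299), so the splitting field is K = Q(sqrt(1196), sqrt(299)). The squarefree part of 1196 is 299 and the squarefree part of 299 is also 299, so sqrt(1196) and sqrt(299) are both rational multiples of sqrt(299). Hence Q(sqrt(1196)) = Q(sqrt(299)) = Q(sqrt(299)), and the splitting field collapses to a single degree-2 extension with Galois group Z/2Z.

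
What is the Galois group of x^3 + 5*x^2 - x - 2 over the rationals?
Gal(K/Q) = S_3 (symmetric group of order 6)

Compute the discriminant of x^3 + (5)*x^2 + (-1)*x + (-2): Δ = 1101. Since Δ is not a rational square, the Galois group is not contained in A_3; it must be the full S_3 (irreducibility of the cubic rules out anything smaller).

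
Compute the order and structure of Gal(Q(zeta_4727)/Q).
|Gal(Q(zeta_4727)/Q)| = phi(4727) = 4536; group ≅ (Z/4727Z)^* ≅ Z/28Z × Z/162Z

The n-th cyclotomic polynomial Φ_4727(x) is the minimal polynomial of zeta_4727 over Q and has degree phi(4727) = 4536. So Q(zeta_4727) is a degree-4536 Galois extension with Galois group (Z/4727Z)^*. By CRT, (Z/4727Z)^* ≅ (Z/29Z)^* × (Z/163Z)^*. Each prime-power unit group is (Z/29Z)^* ≅ Z/28Z; (Z/163Z)^* ≅ Z/162Z. Hence Gal(Q(zeta_4727)/Q) ≅ Z/28Z × Z/162Z.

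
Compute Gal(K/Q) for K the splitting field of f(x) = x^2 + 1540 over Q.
Gal(K/Q) = Z/2Z (cyclic of order 2)

x^2 + 1540 is irreducible over Q since -1540 is not a rational square. The splitting field Q(sqrt(-1540)) has degree 2 over Q, and its unique nontrivial automorphism is sqrt(-1540) ↦ -sqrt(-1540). Hence Gal(Q(sqrt(-1540))/Q) = Z/2Z.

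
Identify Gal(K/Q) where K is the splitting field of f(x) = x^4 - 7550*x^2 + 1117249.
Gal(K/Q) = Z/2Z (cyclic of order 2)

f factors as (x^2 - 151)(x^2 - 7399), so the splitting field is K = Q(sqrt(151), sqrt(7399)). The squarefree part of 151 is 151 and the squarefree part of 7399 is also 151, so sqrt(151) and sqrt(7399) are both rational multiples of sqrt(151). Hence Q(sqrt(151)) = Q(sqrt(7399)) = Q(sqrt(151)), and the splitting field collapses to a single degree-2 extension with Galois group Z/2Z.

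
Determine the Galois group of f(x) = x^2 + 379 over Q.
Gal(K/Q) = Z/2Z (cyclic of order 2)

x^2 + 379 is irreducible over Q since -379 is not a rational square. The splitting field Q(sqrt(-379)) has degree 2 over Q, and its unique nontrivial automorphism is sqrt(-379) ↦ -sqrt(-379). Hence Gal(Q(sqrt(-379))/Q) = Z/2Z.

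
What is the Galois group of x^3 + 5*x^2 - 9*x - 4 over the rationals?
Gal(K/Q) = S_3 (symmetric group of order 6)

Compute the discriminant of x^3 + (5)*x^2 + (-9)*x + (-4): Δ = 9749. Since Δ is not a rational square, the Galois group is not contained in A_3; it must be the full S_3 (irreducibility of the cubic rules out anything smaller).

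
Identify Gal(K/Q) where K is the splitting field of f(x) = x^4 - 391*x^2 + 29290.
Gal(K/Q) = V_4 (Klein four-group, Z/2Z × Z/2Z)

f factors as (x^2 - 290)(x^2 - 101), so the splitting field is K = Q(sqrt(290), sqrt(101)). The elements 290, 101, 29290 are all non-squares in Q, so sqrt(290) and sqrt(101) generate independent quadratic extensions. Thus [K:Q] = 4 and Gal(K/Q) is generated by the two order-2 automorphisms sqrt(290) ↦ -sqrt(290) and sqrt(101) ↦ -sqrt(101), giving V_4.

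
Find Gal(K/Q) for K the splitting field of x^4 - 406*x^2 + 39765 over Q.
Gal(K/Q) = V_4 (Klein four-group, Z/2Z × Z/2Z)

f factors as (x^2 - 241)(x^2 - 165), so the splitting field is K = Q(sqrt(241), sqrt(165)). The elements 241, 165, 39765 are all non-squares in Q, so sqrt(241) and sqrt(165) generate independent quadratic extensions. Thus [K:Q] = 4 and Gal(K/Q) is generated by the two order-2 automorphisms sqrt(241) ↦ -sqrt(241) and sqrt(165) ↦ -sqrt(165), giving V_4.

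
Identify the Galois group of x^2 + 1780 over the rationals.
Gal(K/Q) = Z/2Z (cyclic of order 2)

x^2 + 1780 is irreducible over Q since -1780 is not a rational square. The splitting field Q(sqrt(-1780)) has degree 2 over Q, and its unique nontrivial automorphism is sqrt(-1780) ↦ -sqrt(-1780). Hence Gal(Q(sqrt(-1780))/Q) = Z/2Z.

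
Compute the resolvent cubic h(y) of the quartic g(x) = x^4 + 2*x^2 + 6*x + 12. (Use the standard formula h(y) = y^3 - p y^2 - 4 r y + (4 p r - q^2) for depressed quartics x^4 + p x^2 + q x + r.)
h(y) = y^3 - 2*y^2 - 48*y + 60

Identify coefficients: p = 2, q = 6, r = 12.
Plug into h(y) = y^3 - p y^2 - 4 r y + (4 p r - q^2):
  h(y) = y^3 - (2) y^2 - 4*(12) y + (4*(2)*(12) - (6)^2)
       = y^3 + (-2) y^2 + (-48) y + (60).
Simplifying: h(y) = y^3 - 2*y^2 - 48*y + 60.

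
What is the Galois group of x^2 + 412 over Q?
Gal(K/Q) = Z/2Z (cyclic of order 2)

x^2 + 412 is irreducible over Q since -412 is not a rational square. The splitting field Q(sqrt(-412)) has degree 2 over Q, and its unique nontrivial automorphism is sqrt(-412) ↦ -sqrt(-412). Hence Gal(Q(sqrt(-412))/Q) = Z/2Z.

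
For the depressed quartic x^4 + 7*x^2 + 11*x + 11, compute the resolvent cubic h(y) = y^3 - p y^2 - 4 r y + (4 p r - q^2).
h(y) = y^3 - 7*y^2 - 44*y + 187

Identify coefficients: p = 7, q = 11, r = 11.
Plug into h(y) = y^3 - p y^2 - 4 r y + (4 p r - q^2):
  h(y) = y^3 - (7) y^2 - 4*(11) y + (4*(7)*(11) - (11)^2)
       = y^3 + (-7) y^2 + (-44) y + (187).
Simplifying: h(y) = y^3 - 7*y^2 - 44*y + 187.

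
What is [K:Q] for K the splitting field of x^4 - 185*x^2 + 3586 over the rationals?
[K:Q] = 4

f factors as (x^2 - 163)(x^2 - 22); the splitting field is K = Q(sqrt(163), sqrt(22)). Since 163, 22, and 3586 are all non-squares in Q, the three subfields Q(sqrt(163)), Q(sqrt(22)), Q(sqrt(3586)) are distinct degree-2 extensions, so [K:Q] = 4 (Klein four Galois group).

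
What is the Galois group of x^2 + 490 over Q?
Gal(K/Q) = Z/2Z (cyclic of order 2)

x^2 + 490 is irreducible over Q since -490 is not a rational square. The splitting field Q(sqrt(-490)) has degree 2 over Q, and its unique nontrivial automorphism is sqrt(-490) ↦ -sqrt(-490). Hence Gal(Q(sqrt(-490))/Q) = Z/2Z.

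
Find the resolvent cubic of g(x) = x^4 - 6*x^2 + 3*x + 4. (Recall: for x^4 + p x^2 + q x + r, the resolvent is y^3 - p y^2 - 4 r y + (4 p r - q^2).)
h(y) = y^3 + 6*y^2 - 16*y - 105

Identify coefficients: p = -6, q = 3, r = 4.
Plug into h(y) = y^3 - p y^2 - 4 r y + (4 p r - q^2):
  h(y) = y^3 - (-6) y^2 - 4*(4) y + (4*(-6)*(4) - (3)^2)
       = y^3 + (6) y^2 + (-16) y + (-105).
Simplifying: h(y) = y^3 + 6*y^2 - 16*y - 105.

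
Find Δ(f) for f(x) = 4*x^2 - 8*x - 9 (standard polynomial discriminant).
Δ = 208

For a quadratic a x^2 + b x + c the discriminant is Δ = b^2 - 4ac = (-8)^2 - 4*(4)*(-9) = 64 - (-144) = 208.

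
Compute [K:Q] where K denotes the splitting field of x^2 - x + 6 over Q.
[K:Q] = 2

The discriminant of x^2 + (-1)*x + (6) is b^2 - 4c = 1 - (24) = -23. Since -23 is not a perfect square in Q, the polynomial is irreducible over Q. Its two roots generate a degree-2 extension, so [K:Q] = 2.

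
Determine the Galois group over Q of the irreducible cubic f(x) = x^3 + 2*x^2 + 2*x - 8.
Gal(K/Q) = S_3 (symmetric group of order 6)

Compute the discriminant of x^3 + (2)*x^2 + (2)*x + (-8): Δ = -2064. Since Δ is not a rational square, the Galois group is not contained in A_3; it must be the full S_3 (irreducibility of the cubic rules out anything smaller).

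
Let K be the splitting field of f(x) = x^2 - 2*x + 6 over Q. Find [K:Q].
[K:Q] = 2

The discriminant of x^2 + (-2)*x + (6) is b^2 - 4c = 4 - (24) = -20. Since -20 is not a perfect square in Q, the polynomial is irreducible over Q. Its two roots generate a degree-2 extension, so [K:Q] = 2.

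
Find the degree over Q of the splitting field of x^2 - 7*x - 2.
[K:Q] = 2

The discriminant of x^2 + (-7)*x + (-2) is b^2 - 4c = 49 - (-8) = 57. Since 57 is not a perfect square in Q, the polynomial is irreducible over Q. Its two roots generate a degree-2 extension, so [K:Q] = 2.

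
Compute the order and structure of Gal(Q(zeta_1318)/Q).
|Gal(Q(zeta_1318)/Q)| = phi(1318) = 658; group ≅ (Z/1318Z)^* ≅ Z/658Z

The n-th cyclotomic polynomial Φ_1318(x) is the minimal polynomial of zeta_1318 over Q and has degree phi(1318) = 658. So Q(zeta_1318) is a degree-658 Galois extension with Galois group (Z/1318Z)^*. By CRT, (Z/1318Z)^* ≅ (Z/2Z)^* × (Z/659Z)^*. Each prime-power unit group is (Z/2Z)^* ≅ trivial group (order 1); (Z/659Z)^* ≅ Z/658Z. Hence Gal(Q(zeta_1318)/Q) ≅ Z/658Z.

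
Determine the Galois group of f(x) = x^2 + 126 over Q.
Gal(K/Q) = Z/2Z (cyclic of order 2)

x^2 + 126 is irreducible over Q since -126 is not a rational square. The splitting field Q(sqrt(-126)) has degree 2 over Q, and its unique nontrivial automorphism is sqrt(-126) ↦ -sqrt(-126). Hence Gal(Q(sqrt(-126))/Q) = Z/2Z.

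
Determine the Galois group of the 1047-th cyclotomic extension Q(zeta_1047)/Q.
|Gal(Q(zeta_1047)/Q)| = phi(1047) = 696; group ≅ (Z/1047Z)^* ≅ Z/2Z × Z/348Z

The n-th cyclotomic polynomial Φ_1047(x) is the minimal polynomial of zeta_1047 over Q and has degree phi(1047) = 696. So Q(zeta_1047) is a degree-696 Galois extension with Galois group (Z/1047Z)^*. By CRT, (Z/1047Z)^* ≅ (Z/3Z)^* × (Z/349Z)^*. Each prime-power unit group is (Z/3Z)^* ≅ Z/2Z; (Z/349Z)^* ≅ Z/348Z. Hence Gal(Q(zeta_1047)/Q) ≅ Z/2Z × Z/348Z.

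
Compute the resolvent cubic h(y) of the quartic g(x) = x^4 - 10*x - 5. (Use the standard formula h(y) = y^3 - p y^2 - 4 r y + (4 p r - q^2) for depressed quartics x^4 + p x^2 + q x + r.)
h(y) = y^3 + 20*y - 100

Identify coefficients: p = 0, q = -10, r = -5.
Plug into h(y) = y^3 - p y^2 - 4 r y + (4 p r - q^2):
  h(y) = y^3 - (0) y^2 - 4*(-5) y + (4*(0)*(-5) - (-10)^2)
       = y^3 + (0) y^2 + (20) y + (-100).
Simplifying: h(y) = y^3 + 20*y - 100.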